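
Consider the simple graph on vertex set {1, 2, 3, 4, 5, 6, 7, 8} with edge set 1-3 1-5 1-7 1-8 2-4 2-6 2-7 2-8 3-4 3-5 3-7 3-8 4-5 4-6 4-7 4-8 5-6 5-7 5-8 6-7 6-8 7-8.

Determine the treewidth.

4

A width-4 tree decomposition is:
Bags: B1 = {1, 3, 5, 7, 8}  B2 = {3, 4, 5, 7, 8}  B3 = {4, 5, 6, 7, 8}  B4 = {2, 4, 6, 7, 8}
Tree: B1–B2, B2–B3, B3–B4
The largest bag has 5 vertices, giving width 4; this decomposition certifies tw(G) ≤ 4. Conversely, {1, 3, 5, 7, 8} is a clique of size 5, and the vertices of any clique must share a bag in every tree decomposition; so some bag has ≥ 5 vertices and tw(G) ≥ 4. Therefore the treewidth is 4.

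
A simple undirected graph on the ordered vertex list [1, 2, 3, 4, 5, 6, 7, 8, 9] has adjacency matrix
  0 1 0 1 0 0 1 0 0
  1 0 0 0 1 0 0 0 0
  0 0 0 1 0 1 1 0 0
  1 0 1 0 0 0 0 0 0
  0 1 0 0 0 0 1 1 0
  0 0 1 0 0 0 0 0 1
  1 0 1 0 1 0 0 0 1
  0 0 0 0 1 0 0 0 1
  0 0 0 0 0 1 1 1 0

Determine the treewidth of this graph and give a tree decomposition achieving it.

Every bag has size at most 4, so the width is 4 − 1 = 3 and tw(G) ≤ 3. For the lower bound: the 4 vertex sets {2,5,8}, {1}, {7}, {3,4,6,9} are disjoint, each induces a connected subgraph, and every pair is joined by at least one edge of G. Contracting each set to a single vertex therefore yields K_{4} as a minor, and since treewidth is minor-monotone, tw(G) ≥ tw(K_{4}) = 3. The upper and lower bounds meet at 3, so that is the treewidth.

Treewidth 3.
One optimal decomposition is:
Bags: B1 = {1, 2, 5, 8}  B2 = {1, 5, 7, 8}  B3 = {1, 7, 8, 9}  B4 = {1, 4, 7, 9}  B5 = {3, 4, 7, 9}  B6 = {3, 4, 6, 9}
Tree: B1–B2, B2–B3, B3–B4, B4–B5, B5–B6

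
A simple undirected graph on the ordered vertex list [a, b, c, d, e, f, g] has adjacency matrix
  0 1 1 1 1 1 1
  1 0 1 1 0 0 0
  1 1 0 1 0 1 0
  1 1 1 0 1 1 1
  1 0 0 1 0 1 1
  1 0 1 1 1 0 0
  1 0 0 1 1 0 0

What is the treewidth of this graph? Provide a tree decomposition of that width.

Treewidth 3.
Bags: B1 = {a, d, e, f}  B2 = {a, c, d, f}  B3 = {a, d, e, g}  B4 = {a, b, c, d}
Tree: B1–B2, B1–B3, B2–B4

Each bag holds 4 vertices, so the decomposition has width 3, which upper-bounds the treewidth. On the other hand G contains the 4-clique {a, d, e, g}. A clique must lie in a single bag of any decomposition, so no decomposition can have width below 3. Hence tw(G) = 3 exactly.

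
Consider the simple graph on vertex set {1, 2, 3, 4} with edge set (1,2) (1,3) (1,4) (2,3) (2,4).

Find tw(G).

A width-2 tree decomposition is:
Bags: B1 = {1, 2, 3}  B2 = {1, 2, 4}
Tree: B1–B2
The largest bag has 3 vertices, giving width 2; this decomposition certifies tw(G) ≤ 2. Conversely, {1, 2, 3} is a clique of size 3, and the vertices of any clique must share a bag in every tree decomposition; so some bag has ≥ 3 vertices and tw(G) ≥ 2. The upper and lower bounds meet at 2, so that is the treewidth.

2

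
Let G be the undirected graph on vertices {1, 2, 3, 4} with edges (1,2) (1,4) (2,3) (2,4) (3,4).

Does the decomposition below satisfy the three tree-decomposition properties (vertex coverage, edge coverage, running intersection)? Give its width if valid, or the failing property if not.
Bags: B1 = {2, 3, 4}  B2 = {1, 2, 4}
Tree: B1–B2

Yes; width 2.

Vertex coverage: the bags together contain {1, 2, 3, 4}, the full vertex set. Edge coverage: each edge of G has both endpoints in at least one bag. Running intersection: for every vertex, the bags containing it form a connected subtree. All three properties hold, so this is a valid tree decomposition of width max|bag| − 1 = 2, and hence tw(G) ≤ 2.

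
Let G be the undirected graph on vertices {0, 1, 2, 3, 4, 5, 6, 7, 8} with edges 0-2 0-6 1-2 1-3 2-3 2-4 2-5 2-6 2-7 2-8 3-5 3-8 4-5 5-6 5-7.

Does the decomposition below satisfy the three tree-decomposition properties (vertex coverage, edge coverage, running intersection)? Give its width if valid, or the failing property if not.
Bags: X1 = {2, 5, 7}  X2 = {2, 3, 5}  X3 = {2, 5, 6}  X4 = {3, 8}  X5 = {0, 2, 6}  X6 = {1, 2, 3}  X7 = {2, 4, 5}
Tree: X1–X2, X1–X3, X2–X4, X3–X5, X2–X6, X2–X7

No — edge (2,8) lies in no bag.

A tree decomposition must satisfy three properties: every vertex lies in some bag; for every edge, both endpoints lie together in some bag; and for every vertex, the bags containing it form a connected subtree. Here edge (2,8) lies in no bag, so the decomposition is invalid.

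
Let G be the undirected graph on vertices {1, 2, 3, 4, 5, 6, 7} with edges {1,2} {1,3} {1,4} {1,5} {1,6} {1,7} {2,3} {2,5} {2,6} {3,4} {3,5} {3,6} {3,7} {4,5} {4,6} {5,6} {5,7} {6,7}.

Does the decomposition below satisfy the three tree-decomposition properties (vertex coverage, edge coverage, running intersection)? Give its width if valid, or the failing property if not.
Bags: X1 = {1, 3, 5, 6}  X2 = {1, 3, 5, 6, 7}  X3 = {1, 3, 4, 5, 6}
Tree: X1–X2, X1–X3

A tree decomposition must satisfy three properties: every vertex lies in some bag; for every edge, both endpoints lie together in some bag; and for every vertex, the bags containing it form a connected subtree. Here vertex 2 appears in no bag, so the decomposition is invalid.

No — vertex 2 appears in no bag.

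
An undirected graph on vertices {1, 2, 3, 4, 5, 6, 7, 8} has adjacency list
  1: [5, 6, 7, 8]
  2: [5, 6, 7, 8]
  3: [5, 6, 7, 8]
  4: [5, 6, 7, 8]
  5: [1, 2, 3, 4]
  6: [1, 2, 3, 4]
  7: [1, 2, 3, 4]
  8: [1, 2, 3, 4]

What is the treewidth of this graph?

4

A width-4 tree decomposition is:
Bags: B1 = {1, 2, 3, 4, 5}  B2 = {1, 2, 3, 4, 7}  B3 = {1, 2, 3, 4, 6}  B4 = {1, 2, 3, 4, 8}
Tree: B1–B2, B2–B3, B3–B4
Each bag holds 5 vertices, so the decomposition has width 4, which upper-bounds the treewidth. For the lower bound: the 5 vertex sets {2,5}, {3,7}, {1,6}, {4}, {8} are disjoint, each induces a connected subgraph, and every pair is joined by at least one edge of G. Contracting each set to a single vertex therefore yields K_{5} as a minor, and since treewidth is minor-monotone, tw(G) ≥ tw(K_{5}) = 4. Hence tw(G) = 4 exactly.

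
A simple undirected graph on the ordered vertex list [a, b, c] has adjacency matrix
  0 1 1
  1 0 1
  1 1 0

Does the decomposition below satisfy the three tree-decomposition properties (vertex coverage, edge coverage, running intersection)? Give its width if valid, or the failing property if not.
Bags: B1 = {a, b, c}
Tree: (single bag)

Yes; width 2.

Every vertex of G appears in some bag (union = {a, b, c}); every edge is covered by a bag; and for each vertex v the set of bags containing v is connected in the bag tree. The decomposition is therefore valid. The largest bag has 3 vertices, so the width is 2.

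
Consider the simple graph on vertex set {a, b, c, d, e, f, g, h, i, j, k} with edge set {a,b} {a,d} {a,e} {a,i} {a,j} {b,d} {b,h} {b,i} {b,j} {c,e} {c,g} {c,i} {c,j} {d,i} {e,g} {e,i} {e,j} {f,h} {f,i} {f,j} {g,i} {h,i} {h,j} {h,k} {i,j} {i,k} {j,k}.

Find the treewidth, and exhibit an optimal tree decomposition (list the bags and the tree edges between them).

The largest bag has 4 vertices, giving width 3; this decomposition certifies tw(G) ≤ 3. On the other hand G contains the 4-clique {a, b, d, i}. A clique must lie in a single bag of any decomposition, so no decomposition can have width below 3. Therefore the treewidth is 3.

Treewidth 3.
Bags: B1 = {a, e, i, j}  B2 = {a, b, i, j}  B3 = {a, b, d, i}  B4 = {b, h, i, j}  B5 = {h, i, j, k}  B6 = {f, h, i, j}  B7 = {c, e, i, j}  B8 = {c, e, g, i}
Tree: B1–B2, B2–B3, B2–B4, B4–B5, B4–B6, B1–B7, B7–B8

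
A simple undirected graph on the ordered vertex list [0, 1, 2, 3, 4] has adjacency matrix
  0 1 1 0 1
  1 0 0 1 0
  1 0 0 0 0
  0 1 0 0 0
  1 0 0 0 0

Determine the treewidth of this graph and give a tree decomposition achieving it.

Every bag has size at most 2, so the width is 2 − 1 = 1 and tw(G) ≤ 1. Since G has at least one edge (e.g. 1–0), it is not an edgeless graph, so tw(G) ≥ 1. Combining the bounds, tw(G) = 1.

Treewidth 1.
One optimal decomposition is:
Bags: B1 = {0, 1}  B2 = {1, 3}  B3 = {0, 4}  B4 = {0, 2}
Tree: B1–B2, B1–B3, B1–B4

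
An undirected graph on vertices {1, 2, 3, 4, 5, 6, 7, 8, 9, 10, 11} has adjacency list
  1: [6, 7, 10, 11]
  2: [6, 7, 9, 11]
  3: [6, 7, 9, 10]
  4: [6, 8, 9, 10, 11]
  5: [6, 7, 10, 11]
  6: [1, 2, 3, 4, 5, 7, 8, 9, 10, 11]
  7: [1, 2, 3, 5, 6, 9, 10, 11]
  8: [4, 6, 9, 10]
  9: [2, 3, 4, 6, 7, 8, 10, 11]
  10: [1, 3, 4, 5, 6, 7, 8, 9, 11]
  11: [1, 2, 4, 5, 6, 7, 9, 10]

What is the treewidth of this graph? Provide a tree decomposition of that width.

The largest bag has 5 vertices, giving width 4; this decomposition certifies tw(G) ≤ 4. For the lower bound, the 5 vertices {2, 6, 7, 9, 11} are pairwise adjacent, and any tree decomposition puts a clique entirely inside one bag — forcing width ≥ 4. The upper and lower bounds meet at 4, so that is the treewidth.

Treewidth 4.
One such decomposition:
Bags: B1 = {1, 6, 7, 10, 11}  B2 = {6, 7, 9, 10, 11}  B3 = {3, 6, 7, 9, 10}  B4 = {4, 6, 9, 10, 11}  B5 = {2, 6, 7, 9, 11}  B6 = {4, 6, 8, 9, 10}  B7 = {5, 6, 7, 10, 11}
Tree: B1–B2, B2–B3, B2–B4, B2–B5, B4–B6, B1–B7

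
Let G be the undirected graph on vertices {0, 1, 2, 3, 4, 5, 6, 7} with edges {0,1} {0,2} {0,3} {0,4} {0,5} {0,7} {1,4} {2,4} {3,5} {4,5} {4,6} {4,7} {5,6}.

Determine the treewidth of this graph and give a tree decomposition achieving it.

Each bag holds 3 vertices, so the decomposition has width 2, which upper-bounds the treewidth. Conversely, {0, 3, 5} is a clique of size 3, and the vertices of any clique must share a bag in every tree decomposition; so some bag has ≥ 3 vertices and tw(G) ≥ 2. Combining the bounds, tw(G) = 2.

Treewidth 2.
One optimal decomposition is:
Bags: B1 = {0, 4, 7}  B2 = {0, 4, 5}  B3 = {0, 2, 4}  B4 = {0, 3, 5}  B5 = {0, 1, 4}  B6 = {4, 5, 6}
Tree: B1–B2, B1–B3, B2–B4, B3–B5, B2–B6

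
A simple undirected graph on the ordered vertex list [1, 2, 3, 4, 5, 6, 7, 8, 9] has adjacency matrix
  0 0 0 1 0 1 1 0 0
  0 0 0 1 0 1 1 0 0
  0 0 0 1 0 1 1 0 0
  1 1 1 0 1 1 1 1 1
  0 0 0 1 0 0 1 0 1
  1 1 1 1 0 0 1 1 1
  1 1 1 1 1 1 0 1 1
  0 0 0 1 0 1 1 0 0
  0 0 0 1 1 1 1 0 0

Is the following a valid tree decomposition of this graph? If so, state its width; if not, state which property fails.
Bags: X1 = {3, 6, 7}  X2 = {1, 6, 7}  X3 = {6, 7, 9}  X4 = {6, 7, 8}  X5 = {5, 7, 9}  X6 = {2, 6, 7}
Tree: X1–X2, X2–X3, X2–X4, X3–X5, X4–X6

A tree decomposition must satisfy three properties: every vertex lies in some bag; for every edge, both endpoints lie together in some bag; and for every vertex, the bags containing it form a connected subtree. Here vertex 4 appears in no bag, so the decomposition is invalid.

No — vertex 4 appears in no bag.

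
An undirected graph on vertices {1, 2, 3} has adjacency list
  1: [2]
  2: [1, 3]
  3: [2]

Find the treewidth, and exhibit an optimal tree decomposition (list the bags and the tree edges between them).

The largest bag has 2 vertices, giving width 1; this decomposition certifies tw(G) ≤ 1. Any graph with an edge has treewidth ≥ 1, and G has the edge 2–1. Combining the bounds, tw(G) = 1.

Treewidth 1.
One such decomposition:
Bags: B1 = {1, 2}  B2 = {2, 3}
Tree: B1–B2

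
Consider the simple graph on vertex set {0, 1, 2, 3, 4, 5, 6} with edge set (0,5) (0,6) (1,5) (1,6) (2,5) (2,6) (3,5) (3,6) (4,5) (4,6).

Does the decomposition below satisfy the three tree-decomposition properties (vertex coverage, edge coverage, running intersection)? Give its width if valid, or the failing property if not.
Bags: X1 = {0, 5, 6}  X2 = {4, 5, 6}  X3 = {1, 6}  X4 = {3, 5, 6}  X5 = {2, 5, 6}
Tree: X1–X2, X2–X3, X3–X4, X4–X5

A tree decomposition must satisfy three properties: every vertex lies in some bag; for every edge, both endpoints lie together in some bag; and for every vertex, the bags containing it form a connected subtree. Here edge (5,1) lies in no bag, so the decomposition is invalid.

No — edge (5,1) lies in no bag.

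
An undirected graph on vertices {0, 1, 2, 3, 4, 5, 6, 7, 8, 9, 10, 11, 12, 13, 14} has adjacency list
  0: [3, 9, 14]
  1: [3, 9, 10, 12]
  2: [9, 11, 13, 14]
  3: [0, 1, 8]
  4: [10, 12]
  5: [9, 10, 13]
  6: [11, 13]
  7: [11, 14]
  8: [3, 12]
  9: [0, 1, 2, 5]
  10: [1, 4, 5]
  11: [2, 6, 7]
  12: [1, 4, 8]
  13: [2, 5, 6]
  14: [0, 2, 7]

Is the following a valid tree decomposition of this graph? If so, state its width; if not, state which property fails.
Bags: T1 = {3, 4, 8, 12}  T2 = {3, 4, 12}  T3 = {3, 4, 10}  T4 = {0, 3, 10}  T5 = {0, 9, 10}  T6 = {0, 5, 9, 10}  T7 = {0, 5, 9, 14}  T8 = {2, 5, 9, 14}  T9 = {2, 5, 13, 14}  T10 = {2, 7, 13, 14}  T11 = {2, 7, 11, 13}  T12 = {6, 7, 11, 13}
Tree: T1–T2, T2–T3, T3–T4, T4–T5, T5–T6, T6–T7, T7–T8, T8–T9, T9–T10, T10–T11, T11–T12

No — vertex 1 appears in no bag.

A tree decomposition must satisfy three properties: every vertex lies in some bag; for every edge, both endpoints lie together in some bag; and for every vertex, the bags containing it form a connected subtree. Here vertex 1 appears in no bag, so the decomposition is invalid.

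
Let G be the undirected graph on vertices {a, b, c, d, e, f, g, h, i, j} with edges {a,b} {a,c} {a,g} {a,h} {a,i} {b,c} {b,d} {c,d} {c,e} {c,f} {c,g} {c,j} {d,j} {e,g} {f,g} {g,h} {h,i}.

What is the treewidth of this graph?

A width-2 tree decomposition is:
Bags: B1 = {c, f, g}  B2 = {a, c, g}  B3 = {c, e, g}  B4 = {a, g, h}  B5 = {a, b, c}  B6 = {b, c, d}  B7 = {a, h, i}  B8 = {c, d, j}
Tree: B1–B2, B2–B3, B2–B4, B2–B5, B5–B6, B4–B7, B6–B8
Each bag holds 3 vertices, so the decomposition has width 2, which upper-bounds the treewidth. For the lower bound, the 3 vertices {a, g, h} are pairwise adjacent, and any tree decomposition puts a clique entirely inside one bag — forcing width ≥ 2. The upper and lower bounds meet at 2, so that is the treewidth.

2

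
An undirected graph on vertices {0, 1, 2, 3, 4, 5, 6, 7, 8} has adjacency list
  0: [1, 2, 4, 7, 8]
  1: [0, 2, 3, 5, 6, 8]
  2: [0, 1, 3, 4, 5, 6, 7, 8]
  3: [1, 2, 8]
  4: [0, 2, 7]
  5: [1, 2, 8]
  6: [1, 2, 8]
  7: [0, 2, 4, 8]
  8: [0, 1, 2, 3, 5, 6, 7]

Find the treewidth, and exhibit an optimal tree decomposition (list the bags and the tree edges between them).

Treewidth 3.
One optimal decomposition is:
Bags: B1 = {1, 2, 3, 8}  B2 = {0, 1, 2, 8}  B3 = {0, 2, 7, 8}  B4 = {1, 2, 6, 8}  B5 = {1, 2, 5, 8}  B6 = {0, 2, 4, 7}
Tree: B1–B2, B2–B3, B1–B4, B4–B5, B3–B6

Every bag has size at most 4, so the width is 4 − 1 = 3 and tw(G) ≤ 3. On the other hand G contains the 4-clique {0, 1, 2, 8}. A clique must lie in a single bag of any decomposition, so no decomposition can have width below 3. Therefore the treewidth is 3.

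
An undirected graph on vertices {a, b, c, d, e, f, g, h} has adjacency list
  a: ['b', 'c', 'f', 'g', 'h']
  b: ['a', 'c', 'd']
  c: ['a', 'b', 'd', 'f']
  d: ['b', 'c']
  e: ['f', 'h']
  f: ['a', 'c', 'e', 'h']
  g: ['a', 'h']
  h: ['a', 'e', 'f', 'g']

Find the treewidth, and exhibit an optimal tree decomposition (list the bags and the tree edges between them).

Each bag holds 3 vertices, so the decomposition has width 2, which upper-bounds the treewidth. For the lower bound, the 3 vertices {b, c, d} are pairwise adjacent, and any tree decomposition puts a clique entirely inside one bag — forcing width ≥ 2. Hence tw(G) = 2 exactly.

Treewidth 2.
One optimal decomposition is:
Bags: B1 = {a, b, c}  B2 = {a, c, f}  B3 = {a, f, h}  B4 = {e, f, h}  B5 = {b, c, d}  B6 = {a, g, h}
Tree: B1–B2, B2–B3, B3–B4, B1–B5, B3–B6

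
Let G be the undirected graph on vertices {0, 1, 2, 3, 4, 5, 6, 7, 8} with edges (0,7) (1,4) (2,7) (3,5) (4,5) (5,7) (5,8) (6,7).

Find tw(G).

A width-1 tree decomposition is:
Bags: B1 = {5, 7}  B2 = {6, 7}  B3 = {5, 8}  B4 = {0, 7}  B5 = {4, 5}  B6 = {2, 7}  B7 = {1, 4}  B8 = {3, 5}
Tree: B1–B2, B1–B3, B2–B4, B3–B5, B1–B6, B5–B7, B3–B8
Every bag has size at most 2, so the width is 2 − 1 = 1 and tw(G) ≤ 1. G has an edge, so its treewidth is at least 1. Therefore the treewidth is 1.

1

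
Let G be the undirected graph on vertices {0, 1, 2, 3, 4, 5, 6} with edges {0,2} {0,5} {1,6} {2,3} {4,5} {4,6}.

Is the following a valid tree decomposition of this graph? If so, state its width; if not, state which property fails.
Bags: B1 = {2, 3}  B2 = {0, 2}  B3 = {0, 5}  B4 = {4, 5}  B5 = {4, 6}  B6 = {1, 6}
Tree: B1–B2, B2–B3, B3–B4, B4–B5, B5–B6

Yes; width 1.

Every vertex of G appears in some bag (union = {0, 1, 2, 3, 4, 5, 6}); every edge is covered by a bag; and for each vertex v the set of bags containing v is connected in the bag tree. The decomposition is therefore valid. The largest bag has 2 vertices, so the width is 1.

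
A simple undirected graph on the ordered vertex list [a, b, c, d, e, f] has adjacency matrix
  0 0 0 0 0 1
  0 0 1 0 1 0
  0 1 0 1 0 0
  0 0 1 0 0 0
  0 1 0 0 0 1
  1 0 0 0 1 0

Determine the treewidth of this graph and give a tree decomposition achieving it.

The largest bag has 2 vertices, giving width 1; this decomposition certifies tw(G) ≤ 1. Any graph with an edge has treewidth ≥ 1, and G has the edge a–f. Combining the bounds, tw(G) = 1.

Treewidth 1.
One such decomposition:
Bags: B1 = {a, f}  B2 = {e, f}  B3 = {b, e}  B4 = {b, c}  B5 = {c, d}
Tree: B1–B2, B2–B3, B3–B4, B4–B5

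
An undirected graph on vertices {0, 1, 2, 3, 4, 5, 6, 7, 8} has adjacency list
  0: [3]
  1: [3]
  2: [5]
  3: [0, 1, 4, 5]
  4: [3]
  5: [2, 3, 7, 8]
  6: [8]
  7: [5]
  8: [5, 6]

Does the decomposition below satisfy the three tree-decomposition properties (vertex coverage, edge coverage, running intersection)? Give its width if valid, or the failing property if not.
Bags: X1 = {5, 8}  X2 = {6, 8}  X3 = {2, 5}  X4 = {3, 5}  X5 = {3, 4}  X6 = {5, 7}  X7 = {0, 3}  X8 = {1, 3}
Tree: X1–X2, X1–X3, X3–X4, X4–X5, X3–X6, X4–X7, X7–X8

Yes; width 1.

Vertex coverage: the bags together contain {0, 1, 2, 3, 4, 5, 6, 7, 8}, the full vertex set. Edge coverage: each edge of G has both endpoints in at least one bag. Running intersection: for every vertex, the bags containing it form a connected subtree. All three properties hold, so this is a valid tree decomposition of width max|bag| − 1 = 1, and hence tw(G) ≤ 1.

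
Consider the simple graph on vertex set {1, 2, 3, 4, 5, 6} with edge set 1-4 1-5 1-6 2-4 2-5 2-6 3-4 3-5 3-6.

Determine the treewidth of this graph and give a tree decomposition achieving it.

Treewidth 3.
One optimal decomposition is:
Bags: B1 = {1, 2, 3, 4}  B2 = {1, 2, 3, 6}  B3 = {1, 2, 3, 5}
Tree: B1–B2, B2–B3

Every bag has size at most 4, so the width is 4 − 1 = 3 and tw(G) ≤ 3. For the lower bound: the 4 vertex sets {2,4}, {3,6}, {1}, {5} are disjoint, each induces a connected subgraph, and every pair is joined by at least one edge of G. Contracting each set to a single vertex therefore yields K_{4} as a minor, and since treewidth is minor-monotone, tw(G) ≥ tw(K_{4}) = 3. Hence tw(G) = 3 exactly.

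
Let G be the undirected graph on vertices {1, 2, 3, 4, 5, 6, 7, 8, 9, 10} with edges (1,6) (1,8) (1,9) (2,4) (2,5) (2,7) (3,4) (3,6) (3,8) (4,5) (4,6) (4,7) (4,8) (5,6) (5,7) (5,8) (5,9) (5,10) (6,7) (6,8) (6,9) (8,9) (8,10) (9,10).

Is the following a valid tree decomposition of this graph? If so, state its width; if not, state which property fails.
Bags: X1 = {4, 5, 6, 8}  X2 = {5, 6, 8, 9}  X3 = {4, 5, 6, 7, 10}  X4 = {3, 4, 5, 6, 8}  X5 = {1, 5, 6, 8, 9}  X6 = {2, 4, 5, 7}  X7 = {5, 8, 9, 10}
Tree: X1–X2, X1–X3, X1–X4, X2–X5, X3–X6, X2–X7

No — bags containing vertex 10 are not connected in the tree.

A tree decomposition must satisfy three properties: every vertex lies in some bag; for every edge, both endpoints lie together in some bag; and for every vertex, the bags containing it form a connected subtree. Here bags containing vertex 10 are not connected in the tree, so the decomposition is invalid.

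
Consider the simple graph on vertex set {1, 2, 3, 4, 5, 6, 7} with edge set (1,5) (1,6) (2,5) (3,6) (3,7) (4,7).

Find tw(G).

1

A width-1 tree decomposition is:
Bags: B1 = {4, 7}  B2 = {3, 7}  B3 = {3, 6}  B4 = {1, 6}  B5 = {1, 5}  B6 = {2, 5}
Tree: B1–B2, B2–B3, B3–B4, B4–B5, B5–B6
Every bag has size at most 2, so the width is 2 − 1 = 1 and tw(G) ≤ 1. G has an edge, so its treewidth is at least 1. Hence tw(G) = 1 exactly.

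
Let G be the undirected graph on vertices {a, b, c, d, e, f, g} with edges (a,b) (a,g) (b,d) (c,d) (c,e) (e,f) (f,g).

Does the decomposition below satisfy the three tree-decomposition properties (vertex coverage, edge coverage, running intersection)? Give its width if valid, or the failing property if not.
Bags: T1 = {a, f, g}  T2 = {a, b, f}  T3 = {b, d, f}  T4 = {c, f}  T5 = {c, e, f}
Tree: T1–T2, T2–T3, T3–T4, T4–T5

A tree decomposition must satisfy three properties: every vertex lies in some bag; for every edge, both endpoints lie together in some bag; and for every vertex, the bags containing it form a connected subtree. Here edge (d,c) lies in no bag, so the decomposition is invalid.

No — edge (d,c) lies in no bag.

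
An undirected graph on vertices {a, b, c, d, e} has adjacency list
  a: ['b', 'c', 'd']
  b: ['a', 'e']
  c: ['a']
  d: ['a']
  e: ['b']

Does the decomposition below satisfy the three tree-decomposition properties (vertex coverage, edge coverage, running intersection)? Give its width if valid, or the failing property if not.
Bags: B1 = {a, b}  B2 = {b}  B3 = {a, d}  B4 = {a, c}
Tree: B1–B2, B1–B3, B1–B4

No — vertex e appears in no bag.

A tree decomposition must satisfy three properties: every vertex lies in some bag; for every edge, both endpoints lie together in some bag; and for every vertex, the bags containing it form a connected subtree. Here vertex e appears in no bag, so the decomposition is invalid.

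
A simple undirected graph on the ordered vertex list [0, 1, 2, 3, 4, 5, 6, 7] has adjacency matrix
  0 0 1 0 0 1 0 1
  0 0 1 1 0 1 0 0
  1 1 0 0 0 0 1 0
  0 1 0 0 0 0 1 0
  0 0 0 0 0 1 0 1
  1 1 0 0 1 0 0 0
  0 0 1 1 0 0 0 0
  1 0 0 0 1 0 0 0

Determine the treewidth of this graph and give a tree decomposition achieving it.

Treewidth 2.
Bags: B1 = {0, 4, 7}  B2 = {0, 4, 5}  B3 = {0, 2, 5}  B4 = {1, 2, 5}  B5 = {1, 2, 6}  B6 = {1, 3, 6}
Tree: B1–B2, B2–B3, B3–B4, B4–B5, B5–B6

The largest bag has 3 vertices, giving width 2; this decomposition certifies tw(G) ≤ 2. Since 7–4–5–0–7 is a cycle in G, G is not acyclic. Forests are exactly the graphs of treewidth ≤ 1, so tw(G) ≥ 2. The upper and lower bounds meet at 2, so that is the treewidth.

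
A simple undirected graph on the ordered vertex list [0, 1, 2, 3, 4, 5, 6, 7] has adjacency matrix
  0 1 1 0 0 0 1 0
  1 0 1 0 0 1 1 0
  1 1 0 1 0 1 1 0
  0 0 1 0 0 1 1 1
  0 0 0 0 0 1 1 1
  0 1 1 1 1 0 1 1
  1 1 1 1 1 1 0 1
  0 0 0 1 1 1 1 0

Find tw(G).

3

A width-3 tree decomposition is:
Bags: B1 = {2, 3, 5, 6}  B2 = {3, 5, 6, 7}  B3 = {1, 2, 5, 6}  B4 = {0, 1, 2, 6}  B5 = {4, 5, 6, 7}
Tree: B1–B2, B1–B3, B3–B4, B2–B5
The largest bag has 4 vertices, giving width 3; this decomposition certifies tw(G) ≤ 3. On the other hand G contains the 4-clique {0, 1, 2, 6}. A clique must lie in a single bag of any decomposition, so no decomposition can have width below 3. The upper and lower bounds meet at 3, so that is the treewidth.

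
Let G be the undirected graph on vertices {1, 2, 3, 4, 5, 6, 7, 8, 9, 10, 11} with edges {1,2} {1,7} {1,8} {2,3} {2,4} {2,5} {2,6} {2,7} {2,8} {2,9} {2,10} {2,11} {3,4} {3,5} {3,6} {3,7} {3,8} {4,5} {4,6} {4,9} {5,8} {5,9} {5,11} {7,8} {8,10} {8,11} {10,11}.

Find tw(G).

A width-3 tree decomposition is:
Bags: B1 = {2, 3, 4, 5}  B2 = {2, 3, 5, 8}  B3 = {2, 3, 7, 8}  B4 = {1, 2, 7, 8}  B5 = {2, 5, 8, 11}  B6 = {2, 3, 4, 6}  B7 = {2, 8, 10, 11}  B8 = {2, 4, 5, 9}
Tree: B1–B2, B2–B3, B3–B4, B2–B5, B1–B6, B5–B7, B1–B8
Each bag holds 4 vertices, so the decomposition has width 3, which upper-bounds the treewidth. Conversely, {2, 8, 10, 11} is a clique of size 4, and the vertices of any clique must share a bag in every tree decomposition; so some bag has ≥ 4 vertices and tw(G) ≥ 3. The upper and lower bounds meet at 3, so that is the treewidth.

3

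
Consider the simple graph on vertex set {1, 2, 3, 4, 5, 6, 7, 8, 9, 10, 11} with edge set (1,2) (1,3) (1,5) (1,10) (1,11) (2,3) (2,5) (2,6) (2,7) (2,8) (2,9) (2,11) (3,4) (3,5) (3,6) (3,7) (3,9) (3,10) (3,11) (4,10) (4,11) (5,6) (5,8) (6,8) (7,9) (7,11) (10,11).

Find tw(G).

3

A width-3 tree decomposition is:
Bags: B1 = {2, 3, 5, 6}  B2 = {1, 2, 3, 5}  B3 = {1, 2, 3, 11}  B4 = {2, 5, 6, 8}  B5 = {2, 3, 7, 11}  B6 = {1, 3, 10, 11}  B7 = {2, 3, 7, 9}  B8 = {3, 4, 10, 11}
Tree: B1–B2, B2–B3, B1–B4, B3–B5, B3–B6, B5–B7, B6–B8
Every bag has size at most 4, so the width is 4 − 1 = 3 and tw(G) ≤ 3. Conversely, {2, 5, 6, 8} is a clique of size 4, and the vertices of any clique must share a bag in every tree decomposition; so some bag has ≥ 4 vertices and tw(G) ≥ 3. Hence tw(G) = 3 exactly.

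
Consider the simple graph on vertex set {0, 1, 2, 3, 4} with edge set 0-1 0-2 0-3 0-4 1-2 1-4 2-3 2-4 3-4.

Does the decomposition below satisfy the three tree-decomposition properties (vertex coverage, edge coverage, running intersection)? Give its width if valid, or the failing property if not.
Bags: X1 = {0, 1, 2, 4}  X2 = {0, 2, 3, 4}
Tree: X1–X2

Yes; width 3.

Checking the three conditions: (i) the bags cover all of {0, 1, 2, 3, 4}; (ii) for each edge, some bag contains both endpoints; (iii) the bags containing any fixed vertex form a subtree. All hold, so the decomposition is valid with width 4 − 1 = 3.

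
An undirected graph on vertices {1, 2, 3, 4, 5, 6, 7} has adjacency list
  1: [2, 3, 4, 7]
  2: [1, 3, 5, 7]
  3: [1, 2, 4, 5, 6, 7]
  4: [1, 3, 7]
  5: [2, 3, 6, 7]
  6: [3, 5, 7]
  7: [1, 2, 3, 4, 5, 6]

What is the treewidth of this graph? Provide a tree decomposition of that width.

The largest bag has 4 vertices, giving width 3; this decomposition certifies tw(G) ≤ 3. Conversely, {1, 2, 3, 7} is a clique of size 4, and the vertices of any clique must share a bag in every tree decomposition; so some bag has ≥ 4 vertices and tw(G) ≥ 3. Hence tw(G) = 3 exactly.

Treewidth 3.
Bags: B1 = {1, 2, 3, 7}  B2 = {2, 3, 5, 7}  B3 = {3, 5, 6, 7}  B4 = {1, 3, 4, 7}
Tree: B1–B2, B2–B3, B1–B4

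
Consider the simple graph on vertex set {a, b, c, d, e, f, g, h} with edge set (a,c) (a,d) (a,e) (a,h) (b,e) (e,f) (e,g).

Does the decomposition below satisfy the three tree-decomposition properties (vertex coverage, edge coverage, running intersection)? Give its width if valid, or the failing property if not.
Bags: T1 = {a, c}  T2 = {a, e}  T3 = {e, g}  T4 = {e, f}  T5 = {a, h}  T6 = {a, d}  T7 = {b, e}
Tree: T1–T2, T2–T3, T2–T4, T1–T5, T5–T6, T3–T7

Checking the three conditions: (i) the bags cover all of {a, b, c, d, e, f, g, h}; (ii) for each edge, some bag contains both endpoints; (iii) the bags containing any fixed vertex form a subtree. All hold, so the decomposition is valid with width 2 − 1 = 1.

Yes; width 1.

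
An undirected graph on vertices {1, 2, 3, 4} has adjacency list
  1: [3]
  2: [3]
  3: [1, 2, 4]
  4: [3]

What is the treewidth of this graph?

A width-1 tree decomposition is:
Bags: B1 = {2, 3}  B2 = {1, 3}  B3 = {3, 4}
Tree: B1–B2, B2–B3
The largest bag has 2 vertices, giving width 1; this decomposition certifies tw(G) ≤ 1. G has an edge, so its treewidth is at least 1. Therefore the treewidth is 1.

1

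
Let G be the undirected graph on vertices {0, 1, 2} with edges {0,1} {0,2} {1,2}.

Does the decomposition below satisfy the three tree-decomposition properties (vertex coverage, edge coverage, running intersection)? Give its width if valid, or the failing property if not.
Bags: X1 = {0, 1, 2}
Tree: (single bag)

Checking the three conditions: (i) the bags cover all of {0, 1, 2}; (ii) for each edge, some bag contains both endpoints; (iii) the bags containing any fixed vertex form a subtree. All hold, so the decomposition is valid with width 3 − 1 = 2.

Yes; width 2.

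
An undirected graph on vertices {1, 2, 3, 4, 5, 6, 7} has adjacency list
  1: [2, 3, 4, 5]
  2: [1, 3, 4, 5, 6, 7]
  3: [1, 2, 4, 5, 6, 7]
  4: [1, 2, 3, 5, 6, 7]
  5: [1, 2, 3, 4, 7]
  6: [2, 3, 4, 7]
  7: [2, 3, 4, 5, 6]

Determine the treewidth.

A width-4 tree decomposition is:
Bags: B1 = {1, 2, 3, 4, 5}  B2 = {2, 3, 4, 5, 7}  B3 = {2, 3, 4, 6, 7}
Tree: B1–B2, B2–B3
Every bag has size at most 5, so the width is 5 − 1 = 4 and tw(G) ≤ 4. Conversely, {1, 2, 3, 4, 5} is a clique of size 5, and the vertices of any clique must share a bag in every tree decomposition; so some bag has ≥ 5 vertices and tw(G) ≥ 4. Therefore the treewidth is 4.

4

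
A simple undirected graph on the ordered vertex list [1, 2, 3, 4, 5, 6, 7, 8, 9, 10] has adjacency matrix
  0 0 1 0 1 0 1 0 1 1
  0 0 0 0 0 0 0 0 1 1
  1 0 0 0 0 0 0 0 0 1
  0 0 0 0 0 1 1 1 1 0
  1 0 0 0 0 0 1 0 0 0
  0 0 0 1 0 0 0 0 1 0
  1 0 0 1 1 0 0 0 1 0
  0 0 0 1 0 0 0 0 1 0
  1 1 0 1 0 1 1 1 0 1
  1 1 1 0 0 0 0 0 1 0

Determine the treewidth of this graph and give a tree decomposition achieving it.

Treewidth 2.
Bags: B1 = {1, 7, 9}  B2 = {4, 7, 9}  B3 = {1, 9, 10}  B4 = {2, 9, 10}  B5 = {4, 6, 9}  B6 = {4, 8, 9}  B7 = {1, 5, 7}  B8 = {1, 3, 10}
Tree: B1–B2, B1–B3, B3–B4, B2–B5, B5–B6, B1–B7, B3–B8

The largest bag has 3 vertices, giving width 2; this decomposition certifies tw(G) ≤ 2. On the other hand G contains the 3-clique {1, 9, 10}. A clique must lie in a single bag of any decomposition, so no decomposition can have width below 2. Hence tw(G) = 2 exactly.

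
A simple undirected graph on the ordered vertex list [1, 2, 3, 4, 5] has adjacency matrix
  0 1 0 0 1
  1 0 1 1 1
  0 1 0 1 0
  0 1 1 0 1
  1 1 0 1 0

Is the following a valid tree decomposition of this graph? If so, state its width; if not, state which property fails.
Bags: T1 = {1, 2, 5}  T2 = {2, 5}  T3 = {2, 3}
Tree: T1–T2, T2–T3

No — vertex 4 appears in no bag.

A tree decomposition must satisfy three properties: every vertex lies in some bag; for every edge, both endpoints lie together in some bag; and for every vertex, the bags containing it form a connected subtree. Here vertex 4 appears in no bag, so the decomposition is invalid.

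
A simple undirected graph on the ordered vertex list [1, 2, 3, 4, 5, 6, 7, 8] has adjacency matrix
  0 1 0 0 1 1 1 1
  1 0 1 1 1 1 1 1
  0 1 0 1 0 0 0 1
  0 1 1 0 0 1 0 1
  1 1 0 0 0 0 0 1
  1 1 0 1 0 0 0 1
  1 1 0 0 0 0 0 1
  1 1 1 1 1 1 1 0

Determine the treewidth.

3

A width-3 tree decomposition is:
Bags: B1 = {1, 2, 7, 8}  B2 = {1, 2, 6, 8}  B3 = {1, 2, 5, 8}  B4 = {2, 4, 6, 8}  B5 = {2, 3, 4, 8}
Tree: B1–B2, B2–B3, B2–B4, B4–B5
Each bag holds 4 vertices, so the decomposition has width 3, which upper-bounds the treewidth. On the other hand G contains the 4-clique {1, 2, 5, 8}. A clique must lie in a single bag of any decomposition, so no decomposition can have width below 3. Hence tw(G) = 3 exactly.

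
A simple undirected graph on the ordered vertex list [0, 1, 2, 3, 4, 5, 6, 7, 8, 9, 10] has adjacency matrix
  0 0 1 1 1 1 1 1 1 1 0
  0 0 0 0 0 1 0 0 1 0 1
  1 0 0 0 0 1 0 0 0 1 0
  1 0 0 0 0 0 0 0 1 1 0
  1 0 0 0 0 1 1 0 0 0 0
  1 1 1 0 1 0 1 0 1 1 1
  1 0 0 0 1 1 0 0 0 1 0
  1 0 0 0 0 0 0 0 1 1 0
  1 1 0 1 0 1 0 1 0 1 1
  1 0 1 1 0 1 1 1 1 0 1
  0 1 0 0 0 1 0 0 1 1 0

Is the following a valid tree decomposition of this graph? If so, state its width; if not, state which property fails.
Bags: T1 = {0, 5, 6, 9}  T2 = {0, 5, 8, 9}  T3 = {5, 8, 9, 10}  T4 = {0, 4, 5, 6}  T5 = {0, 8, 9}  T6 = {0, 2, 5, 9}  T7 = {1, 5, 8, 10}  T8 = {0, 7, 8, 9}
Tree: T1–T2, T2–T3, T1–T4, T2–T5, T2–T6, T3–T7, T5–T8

No — vertex 3 appears in no bag.

A tree decomposition must satisfy three properties: every vertex lies in some bag; for every edge, both endpoints lie together in some bag; and for every vertex, the bags containing it form a connected subtree. Here vertex 3 appears in no bag, so the decomposition is invalid.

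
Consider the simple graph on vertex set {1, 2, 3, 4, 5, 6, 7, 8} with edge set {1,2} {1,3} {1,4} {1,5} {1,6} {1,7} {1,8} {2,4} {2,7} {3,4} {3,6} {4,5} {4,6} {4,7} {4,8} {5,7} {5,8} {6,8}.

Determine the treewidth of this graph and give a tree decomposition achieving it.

The largest bag has 4 vertices, giving width 3; this decomposition certifies tw(G) ≤ 3. Conversely, {1, 2, 4, 7} is a clique of size 4, and the vertices of any clique must share a bag in every tree decomposition; so some bag has ≥ 4 vertices and tw(G) ≥ 3. The upper and lower bounds meet at 3, so that is the treewidth.

Treewidth 3.
One optimal decomposition is:
Bags: B1 = {1, 4, 5, 8}  B2 = {1, 4, 5, 7}  B3 = {1, 2, 4, 7}  B4 = {1, 4, 6, 8}  B5 = {1, 3, 4, 6}
Tree: B1–B2, B2–B3, B1–B4, B4–B5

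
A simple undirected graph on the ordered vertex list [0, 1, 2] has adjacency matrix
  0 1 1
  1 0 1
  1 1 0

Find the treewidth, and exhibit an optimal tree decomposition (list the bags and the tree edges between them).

Treewidth 2.
One such decomposition:
Bags: B1 = {0, 1, 2}
Tree: (single bag)

With just one bag of size 3, the width is 3 − 1 = 2, so tw(G) ≤ 2. On the other hand G contains the 3-clique {0, 1, 2}. A clique must lie in a single bag of any decomposition, so no decomposition can have width below 2. The upper and lower bounds meet at 2, so that is the treewidth.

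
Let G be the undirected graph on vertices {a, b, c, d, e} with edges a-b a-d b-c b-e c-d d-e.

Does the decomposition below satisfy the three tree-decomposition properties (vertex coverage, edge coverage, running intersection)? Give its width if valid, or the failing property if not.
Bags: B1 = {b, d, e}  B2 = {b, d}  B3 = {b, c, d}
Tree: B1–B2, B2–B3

A tree decomposition must satisfy three properties: every vertex lies in some bag; for every edge, both endpoints lie together in some bag; and for every vertex, the bags containing it form a connected subtree. Here vertex a appears in no bag, so the decomposition is invalid.

No — vertex a appears in no bag.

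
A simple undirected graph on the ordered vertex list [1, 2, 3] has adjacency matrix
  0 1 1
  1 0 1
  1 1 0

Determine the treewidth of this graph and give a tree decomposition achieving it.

With just one bag of size 3, the width is 3 − 1 = 2, so tw(G) ≤ 2. On the other hand G contains the 3-clique {1, 2, 3}. A clique must lie in a single bag of any decomposition, so no decomposition can have width below 2. Therefore the treewidth is 2.

Treewidth 2.
One such decomposition:
Bags: B1 = {1, 2, 3}
Tree: (single bag)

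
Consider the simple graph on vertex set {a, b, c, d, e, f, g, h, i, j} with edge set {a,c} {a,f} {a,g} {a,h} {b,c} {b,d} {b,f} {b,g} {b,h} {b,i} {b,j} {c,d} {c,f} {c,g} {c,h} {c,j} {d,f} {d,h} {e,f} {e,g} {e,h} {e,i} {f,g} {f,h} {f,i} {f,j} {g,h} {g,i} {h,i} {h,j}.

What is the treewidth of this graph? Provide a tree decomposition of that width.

Treewidth 4.
One such decomposition:
Bags: B1 = {b, f, g, h, i}  B2 = {b, c, f, g, h}  B3 = {b, c, f, h, j}  B4 = {b, c, d, f, h}  B5 = {a, c, f, g, h}  B6 = {e, f, g, h, i}
Tree: B1–B2, B2–B3, B2–B4, B2–B5, B1–B6

Every bag has size at most 5, so the width is 5 − 1 = 4 and tw(G) ≤ 4. Conversely, {b, c, d, f, h} is a clique of size 5, and the vertices of any clique must share a bag in every tree decomposition; so some bag has ≥ 5 vertices and tw(G) ≥ 4. Combining the bounds, tw(G) = 4.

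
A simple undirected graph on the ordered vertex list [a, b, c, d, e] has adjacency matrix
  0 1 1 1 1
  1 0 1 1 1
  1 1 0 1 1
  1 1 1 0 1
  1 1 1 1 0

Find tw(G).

A width-4 tree decomposition is:
Bags: B1 = {a, b, c, d, e}
Tree: (single bag)
A single bag containing all 5 vertices is trivially a valid decomposition of width 4. On the other hand G contains the 5-clique {a, b, c, d, e}. A clique must lie in a single bag of any decomposition, so no decomposition can have width below 4. Therefore the treewidth is 4.

4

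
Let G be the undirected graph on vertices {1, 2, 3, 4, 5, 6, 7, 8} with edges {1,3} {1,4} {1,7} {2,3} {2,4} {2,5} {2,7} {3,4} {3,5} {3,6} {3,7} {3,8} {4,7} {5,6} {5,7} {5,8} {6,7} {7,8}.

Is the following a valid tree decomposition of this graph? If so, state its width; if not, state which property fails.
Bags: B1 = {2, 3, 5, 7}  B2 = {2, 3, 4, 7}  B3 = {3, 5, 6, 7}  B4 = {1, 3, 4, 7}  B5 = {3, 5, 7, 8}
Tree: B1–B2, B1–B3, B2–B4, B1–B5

Yes; width 3.

Vertex coverage: the bags together contain {1, 2, 3, 4, 5, 6, 7, 8}, the full vertex set. Edge coverage: each edge of G has both endpoints in at least one bag. Running intersection: for every vertex, the bags containing it form a connected subtree. All three properties hold, so this is a valid tree decomposition of width max|bag| − 1 = 3, and hence tw(G) ≤ 3.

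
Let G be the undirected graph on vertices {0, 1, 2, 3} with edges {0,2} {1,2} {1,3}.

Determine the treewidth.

A width-1 tree decomposition is:
Bags: B1 = {1, 3}  B2 = {1, 2}  B3 = {0, 2}
Tree: B1–B2, B2–B3
Every bag has size at most 2, so the width is 2 − 1 = 1 and tw(G) ≤ 1. Since G has at least one edge (e.g. 3–1), it is not an edgeless graph, so tw(G) ≥ 1. Combining the bounds, tw(G) = 1.

1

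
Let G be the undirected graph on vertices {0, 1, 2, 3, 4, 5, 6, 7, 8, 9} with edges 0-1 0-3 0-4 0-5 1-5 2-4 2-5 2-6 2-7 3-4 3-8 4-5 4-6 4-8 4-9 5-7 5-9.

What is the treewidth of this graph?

A width-2 tree decomposition is:
Bags: B1 = {2, 4, 5}  B2 = {0, 4, 5}  B3 = {4, 5, 9}  B4 = {2, 5, 7}  B5 = {0, 3, 4}  B6 = {3, 4, 8}  B7 = {0, 1, 5}  B8 = {2, 4, 6}
Tree: B1–B2, B2–B3, B1–B4, B2–B5, B5–B6, B2–B7, B1–B8
Each bag holds 3 vertices, so the decomposition has width 2, which upper-bounds the treewidth. On the other hand G contains the 3-clique {0, 1, 5}. A clique must lie in a single bag of any decomposition, so no decomposition can have width below 2. Combining the bounds, tw(G) = 2.

2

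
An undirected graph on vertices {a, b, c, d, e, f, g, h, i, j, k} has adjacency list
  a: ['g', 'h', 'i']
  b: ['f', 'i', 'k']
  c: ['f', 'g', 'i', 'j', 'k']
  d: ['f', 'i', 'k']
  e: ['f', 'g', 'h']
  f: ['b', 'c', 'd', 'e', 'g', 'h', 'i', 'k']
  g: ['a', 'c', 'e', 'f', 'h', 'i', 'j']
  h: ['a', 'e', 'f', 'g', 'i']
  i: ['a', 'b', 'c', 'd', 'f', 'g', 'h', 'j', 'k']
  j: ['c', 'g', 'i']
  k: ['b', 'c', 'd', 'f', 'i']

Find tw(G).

3

A width-3 tree decomposition is:
Bags: B1 = {c, f, g, i}  B2 = {c, f, i, k}  B3 = {c, g, i, j}  B4 = {d, f, i, k}  B5 = {b, f, i, k}  B6 = {f, g, h, i}  B7 = {a, g, h, i}  B8 = {e, f, g, h}
Tree: B1–B2, B1–B3, B2–B4, B2–B5, B1–B6, B6–B7, B6–B8
Every bag has size at most 4, so the width is 4 − 1 = 3 and tw(G) ≤ 3. Conversely, {e, f, g, h} is a clique of size 4, and the vertices of any clique must share a bag in every tree decomposition; so some bag has ≥ 4 vertices and tw(G) ≥ 3. Combining the bounds, tw(G) = 3.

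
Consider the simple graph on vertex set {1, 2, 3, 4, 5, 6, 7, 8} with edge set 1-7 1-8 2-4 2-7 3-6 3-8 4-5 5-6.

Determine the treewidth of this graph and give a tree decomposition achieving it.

Each bag holds 3 vertices, so the decomposition has width 2, which upper-bounds the treewidth. The edges 4–5–6–3–8–1–7–2–4 form a cycle, so G is not a tree and its treewidth is at least 2. The upper and lower bounds meet at 2, so that is the treewidth.

Treewidth 2.
One optimal decomposition is:
Bags: B1 = {4, 5, 6}  B2 = {3, 4, 6}  B3 = {3, 4, 8}  B4 = {1, 4, 8}  B5 = {1, 4, 7}  B6 = {2, 4, 7}
Tree: B1–B2, B2–B3, B3–B4, B4–B5, B5–B6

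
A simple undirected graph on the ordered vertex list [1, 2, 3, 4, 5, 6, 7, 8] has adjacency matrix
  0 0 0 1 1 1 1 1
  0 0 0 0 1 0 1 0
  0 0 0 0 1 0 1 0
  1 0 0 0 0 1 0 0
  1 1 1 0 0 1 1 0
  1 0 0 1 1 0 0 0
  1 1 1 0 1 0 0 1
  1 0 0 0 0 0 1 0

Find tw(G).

2

A width-2 tree decomposition is:
Bags: B1 = {1, 7, 8}  B2 = {1, 5, 7}  B3 = {1, 5, 6}  B4 = {1, 4, 6}  B5 = {3, 5, 7}  B6 = {2, 5, 7}
Tree: B1–B2, B2–B3, B3–B4, B2–B5, B2–B6
The largest bag has 3 vertices, giving width 2; this decomposition certifies tw(G) ≤ 2. Conversely, {1, 7, 8} is a clique of size 3, and the vertices of any clique must share a bag in every tree decomposition; so some bag has ≥ 3 vertices and tw(G) ≥ 2. Combining the bounds, tw(G) = 2.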